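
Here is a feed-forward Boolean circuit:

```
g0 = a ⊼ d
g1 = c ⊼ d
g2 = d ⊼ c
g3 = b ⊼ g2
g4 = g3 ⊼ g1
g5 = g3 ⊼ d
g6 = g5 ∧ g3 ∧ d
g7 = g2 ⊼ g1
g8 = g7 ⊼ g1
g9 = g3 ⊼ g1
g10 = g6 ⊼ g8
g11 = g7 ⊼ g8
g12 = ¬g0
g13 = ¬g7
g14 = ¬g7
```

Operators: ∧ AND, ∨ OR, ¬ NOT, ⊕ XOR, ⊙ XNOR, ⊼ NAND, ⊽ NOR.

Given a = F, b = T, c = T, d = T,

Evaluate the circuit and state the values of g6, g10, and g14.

g1 = c NAND d = T NAND T = F
g2 = d NAND c = T NAND T = F
g3 = b NAND g2 = T NAND F = T
g5 = g3 NAND d = T NAND T = F
g6 = g5 AND g3 AND d = F AND T AND T = F
g7 = g2 NAND g1 = F NAND F = T
g8 = g7 NAND g1 = T NAND F = T
g10 = g6 NAND g8 = F NAND T = T
g14 = NOT g7 = NOT T = F

g6 = F  g10 = T  g14 = F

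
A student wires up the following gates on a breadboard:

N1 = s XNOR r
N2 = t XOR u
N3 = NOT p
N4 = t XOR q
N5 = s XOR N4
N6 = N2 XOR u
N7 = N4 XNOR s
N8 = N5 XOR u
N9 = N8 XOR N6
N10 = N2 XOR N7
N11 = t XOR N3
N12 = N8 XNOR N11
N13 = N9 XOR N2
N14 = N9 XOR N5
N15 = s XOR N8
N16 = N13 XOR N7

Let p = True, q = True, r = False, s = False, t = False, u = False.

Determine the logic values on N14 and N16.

N14 = False; N16 = True

N2 = t XOR u = False XOR False = False
N4 = t XOR q = False XOR True = True
N5 = s XOR N4 = False XOR True = True
N6 = N2 XOR u = False XOR False = False
N7 = N4 XNOR s = True XNOR False = False
N8 = N5 XOR u = True XOR False = True
N9 = N8 XOR N6 = True XOR False = True
N13 = N9 XOR N2 = True XOR False = True
N14 = N9 XOR N5 = True XOR True = False
N16 = N13 XOR N7 = True XOR False = True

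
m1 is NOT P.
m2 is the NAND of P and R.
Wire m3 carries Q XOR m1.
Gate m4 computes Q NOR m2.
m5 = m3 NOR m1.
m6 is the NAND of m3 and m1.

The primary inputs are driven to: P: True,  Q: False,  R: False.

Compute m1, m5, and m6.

m1 = False; m5 = True; m6 = True

m1 = NOT P = NOT True = False
m3 = Q XOR m1 = False XOR False = False
m5 = m3 NOR m1 = False NOR False = True
m6 = m3 NAND m1 = False NAND False = True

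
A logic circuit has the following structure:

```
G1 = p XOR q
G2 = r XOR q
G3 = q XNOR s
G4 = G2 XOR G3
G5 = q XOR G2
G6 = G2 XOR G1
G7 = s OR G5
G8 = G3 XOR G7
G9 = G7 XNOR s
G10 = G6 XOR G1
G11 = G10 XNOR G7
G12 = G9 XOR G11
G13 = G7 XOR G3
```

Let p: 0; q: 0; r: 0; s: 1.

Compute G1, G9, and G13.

G1 = 0, G9 = 1, G13 = 1

G1 = p XOR q = 0 XOR 0 = 0
G2 = r XOR q = 0 XOR 0 = 0
G3 = q XNOR s = 0 XNOR 1 = 0
G5 = q XOR G2 = 0 XOR 0 = 0
G7 = s OR G5 = 1 OR 0 = 1
G9 = G7 XNOR s = 1 XNOR 1 = 1
G13 = G7 XOR G3 = 1 XOR 0 = 1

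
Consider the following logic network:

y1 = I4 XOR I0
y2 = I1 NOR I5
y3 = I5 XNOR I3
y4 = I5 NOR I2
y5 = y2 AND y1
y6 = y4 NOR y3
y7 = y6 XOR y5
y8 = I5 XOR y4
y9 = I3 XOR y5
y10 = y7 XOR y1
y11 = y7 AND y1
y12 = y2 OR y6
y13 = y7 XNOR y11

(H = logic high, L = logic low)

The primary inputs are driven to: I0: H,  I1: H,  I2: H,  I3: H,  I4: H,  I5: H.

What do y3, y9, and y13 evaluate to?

y1 = I4 XOR I0 = H XOR H = L
y2 = I1 NOR I5 = H NOR H = L
y3 = I5 XNOR I3 = H XNOR H = H
y4 = I5 NOR I2 = H NOR H = L
y5 = y2 AND y1 = L AND L = L
y6 = y4 NOR y3 = L NOR H = L
y7 = y6 XOR y5 = L XOR L = L
y9 = I3 XOR y5 = H XOR L = H
y11 = y7 AND y1 = L AND L = L
y13 = y7 XNOR y11 = L XNOR L = H

y3 = H, y9 = H, y13 = H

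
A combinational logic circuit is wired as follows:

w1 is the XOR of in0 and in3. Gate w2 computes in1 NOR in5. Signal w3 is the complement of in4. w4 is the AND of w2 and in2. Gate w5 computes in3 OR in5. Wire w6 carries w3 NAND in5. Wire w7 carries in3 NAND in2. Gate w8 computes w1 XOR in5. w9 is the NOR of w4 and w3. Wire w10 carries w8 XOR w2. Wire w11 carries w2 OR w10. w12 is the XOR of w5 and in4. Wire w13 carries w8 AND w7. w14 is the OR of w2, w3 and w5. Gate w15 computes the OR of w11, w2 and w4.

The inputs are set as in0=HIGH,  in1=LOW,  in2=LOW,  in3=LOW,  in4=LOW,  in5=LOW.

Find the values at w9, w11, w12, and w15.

w9 = LOW, w11 = HIGH, w12 = LOW, w15 = HIGH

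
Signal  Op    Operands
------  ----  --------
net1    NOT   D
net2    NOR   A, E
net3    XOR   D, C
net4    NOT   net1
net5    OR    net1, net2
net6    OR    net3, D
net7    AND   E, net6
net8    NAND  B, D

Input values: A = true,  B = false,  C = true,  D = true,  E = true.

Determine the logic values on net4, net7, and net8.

net1 = NOT D = NOT true = false
net3 = D XOR C = true XOR true = false
net4 = NOT net1 = NOT false = true
net6 = net3 OR D = false OR true = true
net7 = E AND net6 = true AND true = true
net8 = B NAND D = false NAND true = true

net4 = true, net7 = true, net8 = true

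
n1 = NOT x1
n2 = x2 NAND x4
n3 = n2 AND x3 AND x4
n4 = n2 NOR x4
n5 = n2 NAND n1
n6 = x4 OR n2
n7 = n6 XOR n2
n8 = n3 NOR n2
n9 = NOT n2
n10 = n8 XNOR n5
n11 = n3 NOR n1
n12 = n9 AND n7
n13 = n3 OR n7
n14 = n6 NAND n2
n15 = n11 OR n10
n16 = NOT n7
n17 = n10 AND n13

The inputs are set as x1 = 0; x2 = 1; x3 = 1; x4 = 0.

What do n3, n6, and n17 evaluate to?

n3 = 0, n6 = 1, n17 = 0

n1 = NOT x1 = NOT 0 = 1
n2 = x2 NAND x4 = 1 NAND 0 = 1
n3 = n2 AND x3 AND x4 = 1 AND 1 AND 0 = 0
n5 = n2 NAND n1 = 1 NAND 1 = 0
n6 = x4 OR n2 = 0 OR 1 = 1
n7 = n6 XOR n2 = 1 XOR 1 = 0
n8 = n3 NOR n2 = 0 NOR 1 = 0
n10 = n8 XNOR n5 = 0 XNOR 0 = 1
n13 = n3 OR n7 = 0 OR 0 = 0
n17 = n10 AND n13 = 1 AND 0 = 0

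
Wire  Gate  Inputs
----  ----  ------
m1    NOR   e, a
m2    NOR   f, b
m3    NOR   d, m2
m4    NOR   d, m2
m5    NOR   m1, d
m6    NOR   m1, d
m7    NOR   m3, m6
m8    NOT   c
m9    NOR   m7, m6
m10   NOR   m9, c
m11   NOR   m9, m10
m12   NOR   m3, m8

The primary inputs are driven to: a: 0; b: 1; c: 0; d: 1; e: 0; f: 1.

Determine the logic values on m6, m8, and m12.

m6 = 0, m8 = 1, m12 = 0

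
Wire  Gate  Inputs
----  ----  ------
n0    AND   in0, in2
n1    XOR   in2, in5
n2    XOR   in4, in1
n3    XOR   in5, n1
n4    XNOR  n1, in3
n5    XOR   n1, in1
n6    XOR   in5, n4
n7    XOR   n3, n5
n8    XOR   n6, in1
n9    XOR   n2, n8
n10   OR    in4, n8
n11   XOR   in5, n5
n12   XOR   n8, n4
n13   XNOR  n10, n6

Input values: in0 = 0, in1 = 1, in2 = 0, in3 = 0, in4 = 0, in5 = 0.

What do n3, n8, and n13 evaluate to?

n3 = 0, n8 = 0, n13 = 0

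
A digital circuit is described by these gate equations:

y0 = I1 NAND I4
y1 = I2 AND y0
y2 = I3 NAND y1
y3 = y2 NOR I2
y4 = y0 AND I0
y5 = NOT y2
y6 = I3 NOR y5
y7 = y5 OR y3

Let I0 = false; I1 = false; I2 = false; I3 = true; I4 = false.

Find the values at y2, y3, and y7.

y0 = I1 NAND I4 = false NAND false = true
y1 = I2 AND y0 = false AND true = false
y2 = I3 NAND y1 = true NAND false = true
y3 = y2 NOR I2 = true NOR false = false
y5 = NOT y2 = NOT true = false
y7 = y5 OR y3 = false OR false = false

y2 = true, y3 = false, y7 = false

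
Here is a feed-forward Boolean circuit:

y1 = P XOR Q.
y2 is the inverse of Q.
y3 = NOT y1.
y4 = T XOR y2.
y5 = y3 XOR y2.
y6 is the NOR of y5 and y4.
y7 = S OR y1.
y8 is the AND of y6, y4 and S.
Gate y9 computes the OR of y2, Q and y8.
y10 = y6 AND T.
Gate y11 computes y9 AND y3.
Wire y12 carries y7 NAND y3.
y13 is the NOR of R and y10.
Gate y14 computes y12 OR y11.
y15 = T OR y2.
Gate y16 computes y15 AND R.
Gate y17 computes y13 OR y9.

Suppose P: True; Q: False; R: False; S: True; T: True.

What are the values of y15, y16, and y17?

y15 = True  y16 = False  y17 = True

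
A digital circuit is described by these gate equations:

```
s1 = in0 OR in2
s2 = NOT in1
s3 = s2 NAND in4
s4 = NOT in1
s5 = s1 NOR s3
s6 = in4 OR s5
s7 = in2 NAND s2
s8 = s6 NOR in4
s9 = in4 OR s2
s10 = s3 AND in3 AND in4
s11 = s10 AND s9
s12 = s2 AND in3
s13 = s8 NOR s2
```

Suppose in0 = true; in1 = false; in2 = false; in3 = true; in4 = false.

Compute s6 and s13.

s6 = false, s13 = false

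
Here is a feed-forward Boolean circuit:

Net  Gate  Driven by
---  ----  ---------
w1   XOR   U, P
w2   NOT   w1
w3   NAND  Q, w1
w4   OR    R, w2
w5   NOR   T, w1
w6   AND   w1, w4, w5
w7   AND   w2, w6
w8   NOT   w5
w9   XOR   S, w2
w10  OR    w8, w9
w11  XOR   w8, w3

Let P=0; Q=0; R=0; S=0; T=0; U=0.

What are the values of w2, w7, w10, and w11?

w1 = U XOR P = 0 XOR 0 = 0
w2 = NOT w1 = NOT 0 = 1
w3 = Q NAND w1 = 0 NAND 0 = 1
w4 = R OR w2 = 0 OR 1 = 1
w5 = T NOR w1 = 0 NOR 0 = 1
w6 = w1 AND w4 AND w5 = 0 AND 1 AND 1 = 0
w7 = w2 AND w6 = 1 AND 0 = 0
w8 = NOT w5 = NOT 1 = 0
w9 = S XOR w2 = 0 XOR 1 = 1
w10 = w8 OR w9 = 0 OR 1 = 1
w11 = w8 XOR w3 = 0 XOR 1 = 1

w2 = 1; w7 = 0; w10 = 1; w11 = 1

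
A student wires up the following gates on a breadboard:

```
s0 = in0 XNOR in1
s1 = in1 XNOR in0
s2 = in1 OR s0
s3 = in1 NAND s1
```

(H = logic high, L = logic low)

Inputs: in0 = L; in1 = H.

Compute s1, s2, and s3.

s1 = L; s2 = H; s3 = H

s0 = in0 XNOR in1 = L XNOR H = L
s1 = in1 XNOR in0 = H XNOR L = L
s2 = in1 OR s0 = H OR L = H
s3 = in1 NAND s1 = H NAND L = H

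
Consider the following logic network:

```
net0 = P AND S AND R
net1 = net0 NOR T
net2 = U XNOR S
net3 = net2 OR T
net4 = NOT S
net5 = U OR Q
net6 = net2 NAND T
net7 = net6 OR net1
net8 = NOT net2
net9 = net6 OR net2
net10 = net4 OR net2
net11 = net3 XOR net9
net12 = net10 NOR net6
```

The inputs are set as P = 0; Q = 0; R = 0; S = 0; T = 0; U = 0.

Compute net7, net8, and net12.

net7 = 1, net8 = 0, net12 = 0

net0 = P AND S AND R = 0 AND 0 AND 0 = 0
net1 = net0 NOR T = 0 NOR 0 = 1
net2 = U XNOR S = 0 XNOR 0 = 1
net4 = NOT S = NOT 0 = 1
net6 = net2 NAND T = 1 NAND 0 = 1
net7 = net6 OR net1 = 1 OR 1 = 1
net8 = NOT net2 = NOT 1 = 0
net10 = net4 OR net2 = 1 OR 1 = 1
net12 = net10 NOR net6 = 1 NOR 1 = 0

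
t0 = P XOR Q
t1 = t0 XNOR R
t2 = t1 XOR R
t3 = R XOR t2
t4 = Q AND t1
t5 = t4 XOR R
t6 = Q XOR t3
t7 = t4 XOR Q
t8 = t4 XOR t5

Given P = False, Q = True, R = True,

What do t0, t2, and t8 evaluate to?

t0 = True, t2 = False, t8 = True

t0 = P XOR Q = False XOR True = True
t1 = t0 XNOR R = True XNOR True = True
t2 = t1 XOR R = True XOR True = False
t4 = Q AND t1 = True AND True = True
t5 = t4 XOR R = True XOR True = False
t8 = t4 XOR t5 = True XOR False = True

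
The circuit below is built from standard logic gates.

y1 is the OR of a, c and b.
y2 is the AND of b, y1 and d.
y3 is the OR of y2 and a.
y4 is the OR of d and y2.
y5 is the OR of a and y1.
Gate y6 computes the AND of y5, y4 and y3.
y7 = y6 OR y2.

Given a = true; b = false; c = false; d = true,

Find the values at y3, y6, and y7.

y1 = a OR c OR b = true OR false OR false = true
y2 = b AND y1 AND d = false AND true AND true = false
y3 = y2 OR a = false OR true = true
y4 = d OR y2 = true OR false = true
y5 = a OR y1 = true OR true = true
y6 = y5 AND y4 AND y3 = true AND true AND true = true
y7 = y6 OR y2 = true OR false = true

y3 = true; y6 = true; y7 = true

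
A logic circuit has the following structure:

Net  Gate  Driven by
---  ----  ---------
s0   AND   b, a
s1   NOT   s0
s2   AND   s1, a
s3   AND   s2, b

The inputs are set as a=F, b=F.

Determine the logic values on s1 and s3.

s1 = T, s3 = F

s0 = b AND a = F AND F = F
s1 = NOT s0 = NOT F = T
s2 = s1 AND a = T AND F = F
s3 = s2 AND b = F AND F = F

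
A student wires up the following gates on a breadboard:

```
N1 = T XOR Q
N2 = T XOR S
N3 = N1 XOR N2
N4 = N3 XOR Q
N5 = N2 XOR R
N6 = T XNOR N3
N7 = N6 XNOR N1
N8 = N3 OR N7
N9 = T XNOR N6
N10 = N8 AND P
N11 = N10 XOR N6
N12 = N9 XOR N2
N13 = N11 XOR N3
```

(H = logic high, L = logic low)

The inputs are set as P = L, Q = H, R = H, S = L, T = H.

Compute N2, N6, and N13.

N2 = H; N6 = H; N13 = L

N1 = T XOR Q = H XOR H = L
N2 = T XOR S = H XOR L = H
N3 = N1 XOR N2 = L XOR H = H
N6 = T XNOR N3 = H XNOR H = H
N7 = N6 XNOR N1 = H XNOR L = L
N8 = N3 OR N7 = H OR L = H
N10 = N8 AND P = H AND L = L
N11 = N10 XOR N6 = L XOR H = H
N13 = N11 XOR N3 = H XOR H = L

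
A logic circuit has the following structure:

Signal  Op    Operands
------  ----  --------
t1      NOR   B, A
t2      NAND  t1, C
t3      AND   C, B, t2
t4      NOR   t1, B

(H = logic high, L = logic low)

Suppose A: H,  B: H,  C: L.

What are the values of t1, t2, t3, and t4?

t1 = L, t2 = H, t3 = L, t4 = L

t1 = B NOR A = H NOR H = L
t2 = t1 NAND C = L NAND L = H
t3 = C AND B AND t2 = L AND H AND H = L
t4 = t1 NOR B = L NOR H = L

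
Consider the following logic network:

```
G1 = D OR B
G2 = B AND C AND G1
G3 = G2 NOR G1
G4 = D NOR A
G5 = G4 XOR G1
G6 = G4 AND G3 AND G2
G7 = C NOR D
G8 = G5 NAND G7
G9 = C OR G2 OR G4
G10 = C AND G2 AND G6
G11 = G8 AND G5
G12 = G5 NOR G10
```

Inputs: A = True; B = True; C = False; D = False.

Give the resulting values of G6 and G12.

G6 = False, G12 = False

G1 = D OR B = False OR True = True
G2 = B AND C AND G1 = True AND False AND True = False
G3 = G2 NOR G1 = False NOR True = False
G4 = D NOR A = False NOR True = False
G5 = G4 XOR G1 = False XOR True = True
G6 = G4 AND G3 AND G2 = False AND False AND False = False
G10 = C AND G2 AND G6 = False AND False AND False = False
G12 = G5 NOR G10 = True NOR False = False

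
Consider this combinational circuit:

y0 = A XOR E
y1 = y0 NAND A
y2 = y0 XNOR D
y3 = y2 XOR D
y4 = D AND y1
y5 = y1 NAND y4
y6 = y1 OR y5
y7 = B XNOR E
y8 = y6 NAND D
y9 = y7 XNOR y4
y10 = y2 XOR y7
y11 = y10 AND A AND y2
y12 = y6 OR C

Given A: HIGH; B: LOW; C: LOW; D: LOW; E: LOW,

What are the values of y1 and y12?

y0 = A XOR E = HIGH XOR LOW = HIGH
y1 = y0 NAND A = HIGH NAND HIGH = LOW
y4 = D AND y1 = LOW AND LOW = LOW
y5 = y1 NAND y4 = LOW NAND LOW = HIGH
y6 = y1 OR y5 = LOW OR HIGH = HIGH
y12 = y6 OR C = HIGH OR LOW = HIGH

y1 = LOW, y12 = HIGH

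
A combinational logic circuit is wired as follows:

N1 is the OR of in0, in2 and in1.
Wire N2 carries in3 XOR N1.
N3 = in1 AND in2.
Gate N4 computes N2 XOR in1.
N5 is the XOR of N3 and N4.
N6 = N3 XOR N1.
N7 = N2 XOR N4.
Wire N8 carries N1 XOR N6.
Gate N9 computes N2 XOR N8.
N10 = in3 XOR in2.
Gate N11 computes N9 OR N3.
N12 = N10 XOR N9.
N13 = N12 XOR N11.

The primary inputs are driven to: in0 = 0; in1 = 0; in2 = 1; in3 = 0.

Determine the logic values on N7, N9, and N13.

N7 = 0, N9 = 1, N13 = 1

N1 = in0 OR in2 OR in1 = 0 OR 1 OR 0 = 1
N2 = in3 XOR N1 = 0 XOR 1 = 1
N3 = in1 AND in2 = 0 AND 1 = 0
N4 = N2 XOR in1 = 1 XOR 0 = 1
N6 = N3 XOR N1 = 0 XOR 1 = 1
N7 = N2 XOR N4 = 1 XOR 1 = 0
N8 = N1 XOR N6 = 1 XOR 1 = 0
N9 = N2 XOR N8 = 1 XOR 0 = 1
N10 = in3 XOR in2 = 0 XOR 1 = 1
N11 = N9 OR N3 = 1 OR 0 = 1
N12 = N10 XOR N9 = 1 XOR 1 = 0
N13 = N12 XOR N11 = 0 XOR 1 = 1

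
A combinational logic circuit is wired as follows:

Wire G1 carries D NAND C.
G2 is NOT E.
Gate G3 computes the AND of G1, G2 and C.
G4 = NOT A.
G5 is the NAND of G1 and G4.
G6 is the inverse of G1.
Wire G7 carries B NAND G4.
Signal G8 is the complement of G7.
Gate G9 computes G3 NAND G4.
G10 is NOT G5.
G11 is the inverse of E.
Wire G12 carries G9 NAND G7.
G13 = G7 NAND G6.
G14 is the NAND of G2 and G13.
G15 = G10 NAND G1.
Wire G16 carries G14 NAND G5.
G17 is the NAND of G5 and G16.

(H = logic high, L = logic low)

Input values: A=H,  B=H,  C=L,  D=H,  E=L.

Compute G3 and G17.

G1 = D NAND C = H NAND L = H
G2 = NOT E = NOT L = H
G3 = G1 AND G2 AND C = H AND H AND L = L
G4 = NOT A = NOT H = L
G5 = G1 NAND G4 = H NAND L = H
G6 = NOT G1 = NOT H = L
G7 = B NAND G4 = H NAND L = H
G13 = G7 NAND G6 = H NAND L = H
G14 = G2 NAND G13 = H NAND H = L
G16 = G14 NAND G5 = L NAND H = H
G17 = G5 NAND G16 = H NAND H = L

G3 = L; G17 = L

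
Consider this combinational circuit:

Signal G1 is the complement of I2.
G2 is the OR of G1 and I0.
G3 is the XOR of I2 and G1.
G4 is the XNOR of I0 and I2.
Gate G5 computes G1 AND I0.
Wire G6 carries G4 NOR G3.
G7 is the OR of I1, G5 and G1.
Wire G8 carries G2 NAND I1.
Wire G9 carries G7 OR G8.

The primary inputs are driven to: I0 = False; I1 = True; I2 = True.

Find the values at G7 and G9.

G1 = NOT I2 = NOT True = False
G2 = G1 OR I0 = False OR False = False
G5 = G1 AND I0 = False AND False = False
G7 = I1 OR G5 OR G1 = True OR False OR False = True
G8 = G2 NAND I1 = False NAND True = True
G9 = G7 OR G8 = True OR True = True

G7 = True; G9 = True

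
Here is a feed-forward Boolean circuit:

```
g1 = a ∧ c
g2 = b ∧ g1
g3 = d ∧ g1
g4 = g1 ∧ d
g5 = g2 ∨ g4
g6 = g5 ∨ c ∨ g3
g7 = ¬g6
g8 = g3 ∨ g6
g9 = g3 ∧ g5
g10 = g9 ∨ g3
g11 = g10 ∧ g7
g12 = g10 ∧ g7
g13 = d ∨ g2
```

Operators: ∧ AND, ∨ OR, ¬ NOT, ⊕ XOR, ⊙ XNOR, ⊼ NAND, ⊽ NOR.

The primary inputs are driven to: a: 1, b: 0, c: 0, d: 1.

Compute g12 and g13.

g12 = 0, g13 = 1

g1 = a AND c = 1 AND 0 = 0
g2 = b AND g1 = 0 AND 0 = 0
g3 = d AND g1 = 1 AND 0 = 0
g4 = g1 AND d = 0 AND 1 = 0
g5 = g2 OR g4 = 0 OR 0 = 0
g6 = g5 OR c OR g3 = 0 OR 0 OR 0 = 0
g7 = NOT g6 = NOT 0 = 1
g9 = g3 AND g5 = 0 AND 0 = 0
g10 = g9 OR g3 = 0 OR 0 = 0
g12 = g10 AND g7 = 0 AND 1 = 0
g13 = d OR g2 = 1 OR 0 = 1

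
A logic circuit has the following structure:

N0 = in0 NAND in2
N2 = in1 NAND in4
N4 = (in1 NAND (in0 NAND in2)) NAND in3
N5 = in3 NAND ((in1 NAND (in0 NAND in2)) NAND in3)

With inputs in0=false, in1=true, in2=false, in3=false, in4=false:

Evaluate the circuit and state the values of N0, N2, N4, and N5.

N0 = true; N2 = true; N4 = true; N5 = true

N0 = false NAND false = true
N2 = true NAND false = true
N4 = (true NAND (false NAND false)) NAND false = true
N5 = false NAND ((true NAND (false NAND false)) NAND false) = true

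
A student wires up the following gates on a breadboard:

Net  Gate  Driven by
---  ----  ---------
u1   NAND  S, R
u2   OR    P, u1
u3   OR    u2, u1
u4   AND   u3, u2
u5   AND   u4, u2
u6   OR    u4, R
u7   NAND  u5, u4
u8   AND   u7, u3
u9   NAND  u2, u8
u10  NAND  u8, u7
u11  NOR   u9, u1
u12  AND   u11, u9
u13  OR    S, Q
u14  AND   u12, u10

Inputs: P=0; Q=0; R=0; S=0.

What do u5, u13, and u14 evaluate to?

u1 = S NAND R = 0 NAND 0 = 1
u2 = P OR u1 = 0 OR 1 = 1
u3 = u2 OR u1 = 1 OR 1 = 1
u4 = u3 AND u2 = 1 AND 1 = 1
u5 = u4 AND u2 = 1 AND 1 = 1
u7 = u5 NAND u4 = 1 NAND 1 = 0
u8 = u7 AND u3 = 0 AND 1 = 0
u9 = u2 NAND u8 = 1 NAND 0 = 1
u10 = u8 NAND u7 = 0 NAND 0 = 1
u11 = u9 NOR u1 = 1 NOR 1 = 0
u12 = u11 AND u9 = 0 AND 1 = 0
u13 = S OR Q = 0 OR 0 = 0
u14 = u12 AND u10 = 0 AND 1 = 0

u5 = 1, u13 = 0, u14 = 0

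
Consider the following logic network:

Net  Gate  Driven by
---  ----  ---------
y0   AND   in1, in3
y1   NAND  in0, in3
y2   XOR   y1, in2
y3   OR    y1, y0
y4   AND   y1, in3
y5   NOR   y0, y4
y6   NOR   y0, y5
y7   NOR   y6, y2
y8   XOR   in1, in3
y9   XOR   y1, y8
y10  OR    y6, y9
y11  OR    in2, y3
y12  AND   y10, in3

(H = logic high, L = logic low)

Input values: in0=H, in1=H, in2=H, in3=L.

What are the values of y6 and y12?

y6 = L, y12 = L

y0 = in1 AND in3 = H AND L = L
y1 = in0 NAND in3 = H NAND L = H
y4 = y1 AND in3 = H AND L = L
y5 = y0 NOR y4 = L NOR L = H
y6 = y0 NOR y5 = L NOR H = L
y8 = in1 XOR in3 = H XOR L = H
y9 = y1 XOR y8 = H XOR H = L
y10 = y6 OR y9 = L OR L = L
y12 = y10 AND in3 = L AND L = L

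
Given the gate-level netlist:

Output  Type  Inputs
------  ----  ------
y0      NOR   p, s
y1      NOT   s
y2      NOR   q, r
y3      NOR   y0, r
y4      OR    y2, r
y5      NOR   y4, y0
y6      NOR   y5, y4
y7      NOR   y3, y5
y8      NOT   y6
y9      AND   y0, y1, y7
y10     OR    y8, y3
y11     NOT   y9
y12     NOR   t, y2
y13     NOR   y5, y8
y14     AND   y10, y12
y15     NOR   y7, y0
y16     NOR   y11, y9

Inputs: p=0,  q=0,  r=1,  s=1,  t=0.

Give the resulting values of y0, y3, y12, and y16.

y0 = 0; y3 = 0; y12 = 1; y16 = 0

y0 = p NOR s = 0 NOR 1 = 0
y1 = NOT s = NOT 1 = 0
y2 = q NOR r = 0 NOR 1 = 0
y3 = y0 NOR r = 0 NOR 1 = 0
y4 = y2 OR r = 0 OR 1 = 1
y5 = y4 NOR y0 = 1 NOR 0 = 0
y7 = y3 NOR y5 = 0 NOR 0 = 1
y9 = y0 AND y1 AND y7 = 0 AND 0 AND 1 = 0
y11 = NOT y9 = NOT 0 = 1
y12 = t NOR y2 = 0 NOR 0 = 1
y16 = y11 NOR y9 = 1 NOR 0 = 0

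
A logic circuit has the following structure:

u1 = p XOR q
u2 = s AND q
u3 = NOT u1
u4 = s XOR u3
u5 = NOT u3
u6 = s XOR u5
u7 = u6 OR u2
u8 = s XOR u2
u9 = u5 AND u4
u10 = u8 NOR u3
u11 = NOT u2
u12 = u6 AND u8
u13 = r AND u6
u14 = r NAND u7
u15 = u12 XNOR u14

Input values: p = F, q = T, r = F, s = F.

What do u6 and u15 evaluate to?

u1 = p XOR q = F XOR T = T
u2 = s AND q = F AND T = F
u3 = NOT u1 = NOT T = F
u5 = NOT u3 = NOT F = T
u6 = s XOR u5 = F XOR T = T
u7 = u6 OR u2 = T OR F = T
u8 = s XOR u2 = F XOR F = F
u12 = u6 AND u8 = T AND F = F
u14 = r NAND u7 = F NAND T = T
u15 = u12 XNOR u14 = F XNOR T = F

u6 = T, u15 = F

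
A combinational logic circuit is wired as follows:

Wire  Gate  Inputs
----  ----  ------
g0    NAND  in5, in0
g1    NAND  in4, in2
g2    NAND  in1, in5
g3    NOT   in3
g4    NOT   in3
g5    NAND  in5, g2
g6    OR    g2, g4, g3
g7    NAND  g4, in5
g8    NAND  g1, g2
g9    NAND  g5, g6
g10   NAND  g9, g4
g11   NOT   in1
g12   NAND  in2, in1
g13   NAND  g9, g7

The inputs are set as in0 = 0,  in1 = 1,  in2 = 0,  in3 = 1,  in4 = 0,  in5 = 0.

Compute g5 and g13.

g2 = in1 NAND in5 = 1 NAND 0 = 1
g3 = NOT in3 = NOT 1 = 0
g4 = NOT in3 = NOT 1 = 0
g5 = in5 NAND g2 = 0 NAND 1 = 1
g6 = g2 OR g4 OR g3 = 1 OR 0 OR 0 = 1
g7 = g4 NAND in5 = 0 NAND 0 = 1
g9 = g5 NAND g6 = 1 NAND 1 = 0
g13 = g9 NAND g7 = 0 NAND 1 = 1

g5 = 1  g13 = 1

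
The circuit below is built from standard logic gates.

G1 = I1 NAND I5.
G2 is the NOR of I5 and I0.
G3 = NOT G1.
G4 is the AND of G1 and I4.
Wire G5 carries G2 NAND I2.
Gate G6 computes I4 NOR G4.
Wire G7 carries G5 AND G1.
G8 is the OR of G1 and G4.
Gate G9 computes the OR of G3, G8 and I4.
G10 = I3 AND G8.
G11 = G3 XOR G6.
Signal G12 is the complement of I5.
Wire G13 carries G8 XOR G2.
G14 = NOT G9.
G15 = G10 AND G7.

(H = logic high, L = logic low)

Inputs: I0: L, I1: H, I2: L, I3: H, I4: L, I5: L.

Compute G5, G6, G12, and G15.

G5 = H; G6 = H; G12 = H; G15 = H

G1 = I1 NAND I5 = H NAND L = H
G2 = I5 NOR I0 = L NOR L = H
G4 = G1 AND I4 = H AND L = L
G5 = G2 NAND I2 = H NAND L = H
G6 = I4 NOR G4 = L NOR L = H
G7 = G5 AND G1 = H AND H = H
G8 = G1 OR G4 = H OR L = H
G10 = I3 AND G8 = H AND H = H
G12 = NOT I5 = NOT L = H
G15 = G10 AND G7 = H AND H = H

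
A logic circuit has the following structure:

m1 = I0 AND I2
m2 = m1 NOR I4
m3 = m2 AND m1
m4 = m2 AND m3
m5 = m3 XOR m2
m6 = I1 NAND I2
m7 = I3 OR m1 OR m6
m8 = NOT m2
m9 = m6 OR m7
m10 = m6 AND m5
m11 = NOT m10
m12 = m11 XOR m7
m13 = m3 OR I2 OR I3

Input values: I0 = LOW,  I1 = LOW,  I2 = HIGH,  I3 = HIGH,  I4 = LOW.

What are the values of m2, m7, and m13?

m2 = HIGH, m7 = HIGH, m13 = HIGH

m1 = I0 AND I2 = LOW AND HIGH = LOW
m2 = m1 NOR I4 = LOW NOR LOW = HIGH
m3 = m2 AND m1 = HIGH AND LOW = LOW
m6 = I1 NAND I2 = LOW NAND HIGH = HIGH
m7 = I3 OR m1 OR m6 = HIGH OR LOW OR HIGH = HIGH
m13 = m3 OR I2 OR I3 = LOW OR HIGH OR HIGH = HIGH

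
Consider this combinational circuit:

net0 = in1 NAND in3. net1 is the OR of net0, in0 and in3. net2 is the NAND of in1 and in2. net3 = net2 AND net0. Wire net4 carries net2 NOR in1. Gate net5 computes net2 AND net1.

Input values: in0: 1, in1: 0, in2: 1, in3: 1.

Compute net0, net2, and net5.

net0 = 1  net2 = 1  net5 = 1

net0 = in1 NAND in3 = 0 NAND 1 = 1
net1 = net0 OR in0 OR in3 = 1 OR 1 OR 1 = 1
net2 = in1 NAND in2 = 0 NAND 1 = 1
net5 = net2 AND net1 = 1 AND 1 = 1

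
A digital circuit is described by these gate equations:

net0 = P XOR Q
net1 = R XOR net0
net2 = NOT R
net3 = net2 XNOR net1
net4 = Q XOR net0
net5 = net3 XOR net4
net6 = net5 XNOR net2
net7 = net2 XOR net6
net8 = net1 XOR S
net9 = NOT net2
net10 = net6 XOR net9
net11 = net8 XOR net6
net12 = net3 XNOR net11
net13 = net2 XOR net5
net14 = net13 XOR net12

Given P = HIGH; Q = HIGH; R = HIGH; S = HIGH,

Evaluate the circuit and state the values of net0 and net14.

net0 = P XOR Q = HIGH XOR HIGH = LOW
net1 = R XOR net0 = HIGH XOR LOW = HIGH
net2 = NOT R = NOT HIGH = LOW
net3 = net2 XNOR net1 = LOW XNOR HIGH = LOW
net4 = Q XOR net0 = HIGH XOR LOW = HIGH
net5 = net3 XOR net4 = LOW XOR HIGH = HIGH
net6 = net5 XNOR net2 = HIGH XNOR LOW = LOW
net8 = net1 XOR S = HIGH XOR HIGH = LOW
net11 = net8 XOR net6 = LOW XOR LOW = LOW
net12 = net3 XNOR net11 = LOW XNOR LOW = HIGH
net13 = net2 XOR net5 = LOW XOR HIGH = HIGH
net14 = net13 XOR net12 = HIGH XOR HIGH = LOW

net0 = LOW  net14 = LOW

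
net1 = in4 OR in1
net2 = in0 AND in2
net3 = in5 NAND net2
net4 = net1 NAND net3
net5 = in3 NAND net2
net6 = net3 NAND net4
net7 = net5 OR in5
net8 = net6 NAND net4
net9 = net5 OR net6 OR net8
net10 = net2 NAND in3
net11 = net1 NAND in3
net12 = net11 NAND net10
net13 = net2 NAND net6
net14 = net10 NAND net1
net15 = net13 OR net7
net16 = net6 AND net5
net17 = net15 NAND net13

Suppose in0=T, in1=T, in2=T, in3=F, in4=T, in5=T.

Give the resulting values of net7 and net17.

net7 = T, net17 = T

net1 = in4 OR in1 = T OR T = T
net2 = in0 AND in2 = T AND T = T
net3 = in5 NAND net2 = T NAND T = F
net4 = net1 NAND net3 = T NAND F = T
net5 = in3 NAND net2 = F NAND T = T
net6 = net3 NAND net4 = F NAND T = T
net7 = net5 OR in5 = T OR T = T
net13 = net2 NAND net6 = T NAND T = F
net15 = net13 OR net7 = F OR T = T
net17 = net15 NAND net13 = T NAND F = T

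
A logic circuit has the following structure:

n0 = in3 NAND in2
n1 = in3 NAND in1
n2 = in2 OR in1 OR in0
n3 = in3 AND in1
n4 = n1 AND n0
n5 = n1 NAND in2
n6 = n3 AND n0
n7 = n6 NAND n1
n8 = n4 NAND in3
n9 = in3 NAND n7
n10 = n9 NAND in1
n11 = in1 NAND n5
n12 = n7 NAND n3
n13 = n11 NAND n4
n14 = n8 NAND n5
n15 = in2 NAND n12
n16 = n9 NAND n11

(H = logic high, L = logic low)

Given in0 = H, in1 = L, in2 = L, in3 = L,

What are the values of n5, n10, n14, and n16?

n5 = H; n10 = H; n14 = L; n16 = L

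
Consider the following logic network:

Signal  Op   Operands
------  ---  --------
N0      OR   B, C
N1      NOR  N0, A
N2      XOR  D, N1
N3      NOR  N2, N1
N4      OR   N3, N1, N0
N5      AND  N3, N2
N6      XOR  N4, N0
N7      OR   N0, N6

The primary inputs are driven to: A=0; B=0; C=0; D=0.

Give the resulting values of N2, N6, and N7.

N0 = B OR C = 0 OR 0 = 0
N1 = N0 NOR A = 0 NOR 0 = 1
N2 = D XOR N1 = 0 XOR 1 = 1
N3 = N2 NOR N1 = 1 NOR 1 = 0
N4 = N3 OR N1 OR N0 = 0 OR 1 OR 0 = 1
N6 = N4 XOR N0 = 1 XOR 0 = 1
N7 = N0 OR N6 = 0 OR 1 = 1

N2 = 1, N6 = 1, N7 = 1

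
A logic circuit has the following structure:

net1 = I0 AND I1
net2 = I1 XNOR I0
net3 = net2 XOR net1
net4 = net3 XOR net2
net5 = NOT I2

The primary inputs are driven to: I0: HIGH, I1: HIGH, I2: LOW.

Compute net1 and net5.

net1 = HIGH; net5 = HIGH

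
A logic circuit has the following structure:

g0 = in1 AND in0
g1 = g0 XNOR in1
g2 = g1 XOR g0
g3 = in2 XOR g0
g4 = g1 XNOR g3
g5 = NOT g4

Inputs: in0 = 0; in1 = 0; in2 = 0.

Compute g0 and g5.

g0 = in1 AND in0 = 0 AND 0 = 0
g1 = g0 XNOR in1 = 0 XNOR 0 = 1
g3 = in2 XOR g0 = 0 XOR 0 = 0
g4 = g1 XNOR g3 = 1 XNOR 0 = 0
g5 = NOT g4 = NOT 0 = 1

g0 = 0  g5 = 1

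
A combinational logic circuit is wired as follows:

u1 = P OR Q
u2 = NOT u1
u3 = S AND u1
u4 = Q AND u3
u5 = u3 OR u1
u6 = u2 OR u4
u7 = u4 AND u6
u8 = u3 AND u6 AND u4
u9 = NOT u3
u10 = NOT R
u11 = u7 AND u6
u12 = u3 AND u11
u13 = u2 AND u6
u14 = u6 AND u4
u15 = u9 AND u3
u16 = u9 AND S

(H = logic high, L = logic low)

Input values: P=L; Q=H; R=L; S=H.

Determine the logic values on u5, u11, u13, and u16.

u5 = H, u11 = H, u13 = L, u16 = L

u1 = P OR Q = L OR H = H
u2 = NOT u1 = NOT H = L
u3 = S AND u1 = H AND H = H
u4 = Q AND u3 = H AND H = H
u5 = u3 OR u1 = H OR H = H
u6 = u2 OR u4 = L OR H = H
u7 = u4 AND u6 = H AND H = H
u9 = NOT u3 = NOT H = L
u11 = u7 AND u6 = H AND H = H
u13 = u2 AND u6 = L AND H = L
u16 = u9 AND S = L AND H = L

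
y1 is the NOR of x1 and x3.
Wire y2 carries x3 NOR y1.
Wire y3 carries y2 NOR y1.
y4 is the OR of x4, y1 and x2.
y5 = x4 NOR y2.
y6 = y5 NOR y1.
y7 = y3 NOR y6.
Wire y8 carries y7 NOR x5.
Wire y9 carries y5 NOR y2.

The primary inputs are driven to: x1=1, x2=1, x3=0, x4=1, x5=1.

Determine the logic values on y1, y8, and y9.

y1 = x1 NOR x3 = 1 NOR 0 = 0
y2 = x3 NOR y1 = 0 NOR 0 = 1
y3 = y2 NOR y1 = 1 NOR 0 = 0
y5 = x4 NOR y2 = 1 NOR 1 = 0
y6 = y5 NOR y1 = 0 NOR 0 = 1
y7 = y3 NOR y6 = 0 NOR 1 = 0
y8 = y7 NOR x5 = 0 NOR 1 = 0
y9 = y5 NOR y2 = 0 NOR 1 = 0

y1 = 0, y8 = 0, y9 = 0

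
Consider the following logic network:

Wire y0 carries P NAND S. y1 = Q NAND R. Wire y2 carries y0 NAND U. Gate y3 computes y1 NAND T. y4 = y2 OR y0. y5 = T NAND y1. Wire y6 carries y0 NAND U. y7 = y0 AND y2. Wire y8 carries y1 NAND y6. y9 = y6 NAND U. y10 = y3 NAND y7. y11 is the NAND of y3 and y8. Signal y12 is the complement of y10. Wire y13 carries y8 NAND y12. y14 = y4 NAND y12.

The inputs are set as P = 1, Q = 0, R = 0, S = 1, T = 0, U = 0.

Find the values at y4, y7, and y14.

y4 = 1; y7 = 0; y14 = 1

y0 = P NAND S = 1 NAND 1 = 0
y1 = Q NAND R = 0 NAND 0 = 1
y2 = y0 NAND U = 0 NAND 0 = 1
y3 = y1 NAND T = 1 NAND 0 = 1
y4 = y2 OR y0 = 1 OR 0 = 1
y7 = y0 AND y2 = 0 AND 1 = 0
y10 = y3 NAND y7 = 1 NAND 0 = 1
y12 = NOT y10 = NOT 1 = 0
y14 = y4 NAND y12 = 1 NAND 0 = 1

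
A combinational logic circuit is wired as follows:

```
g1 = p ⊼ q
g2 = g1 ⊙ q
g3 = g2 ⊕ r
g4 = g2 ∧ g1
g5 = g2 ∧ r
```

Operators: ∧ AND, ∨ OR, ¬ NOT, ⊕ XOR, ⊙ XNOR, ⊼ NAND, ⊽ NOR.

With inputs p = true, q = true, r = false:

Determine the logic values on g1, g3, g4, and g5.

g1 = p NAND q = true NAND true = false
g2 = g1 XNOR q = false XNOR true = false
g3 = g2 XOR r = false XOR false = false
g4 = g2 AND g1 = false AND false = false
g5 = g2 AND r = false AND false = false

g1 = false, g3 = false, g4 = false, g5 = false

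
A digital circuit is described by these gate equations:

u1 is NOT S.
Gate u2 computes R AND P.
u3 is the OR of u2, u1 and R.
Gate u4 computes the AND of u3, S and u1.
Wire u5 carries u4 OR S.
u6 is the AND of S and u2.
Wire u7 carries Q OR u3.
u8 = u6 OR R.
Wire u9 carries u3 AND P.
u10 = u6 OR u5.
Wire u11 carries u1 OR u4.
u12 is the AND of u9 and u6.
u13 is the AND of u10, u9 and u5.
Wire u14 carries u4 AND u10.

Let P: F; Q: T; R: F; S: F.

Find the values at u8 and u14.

u8 = F; u14 = F

u1 = NOT S = NOT F = T
u2 = R AND P = F AND F = F
u3 = u2 OR u1 OR R = F OR T OR F = T
u4 = u3 AND S AND u1 = T AND F AND T = F
u5 = u4 OR S = F OR F = F
u6 = S AND u2 = F AND F = F
u8 = u6 OR R = F OR F = F
u10 = u6 OR u5 = F OR F = F
u14 = u4 AND u10 = F AND F = F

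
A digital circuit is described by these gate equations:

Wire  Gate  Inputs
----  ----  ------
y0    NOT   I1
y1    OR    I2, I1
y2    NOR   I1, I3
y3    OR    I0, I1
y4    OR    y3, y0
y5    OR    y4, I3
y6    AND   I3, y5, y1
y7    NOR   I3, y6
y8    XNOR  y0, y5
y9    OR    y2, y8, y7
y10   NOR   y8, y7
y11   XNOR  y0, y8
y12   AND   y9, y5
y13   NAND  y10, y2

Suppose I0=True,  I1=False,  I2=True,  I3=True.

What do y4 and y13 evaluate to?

y4 = True  y13 = True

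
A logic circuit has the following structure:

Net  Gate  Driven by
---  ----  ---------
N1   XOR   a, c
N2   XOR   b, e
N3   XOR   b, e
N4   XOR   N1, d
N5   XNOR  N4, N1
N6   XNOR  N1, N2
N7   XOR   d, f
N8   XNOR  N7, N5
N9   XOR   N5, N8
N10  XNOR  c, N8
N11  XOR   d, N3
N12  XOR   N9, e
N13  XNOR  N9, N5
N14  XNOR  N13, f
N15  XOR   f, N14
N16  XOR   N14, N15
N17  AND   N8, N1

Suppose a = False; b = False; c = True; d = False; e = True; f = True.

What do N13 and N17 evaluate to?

N13 = False, N17 = True

N1 = a XOR c = False XOR True = True
N4 = N1 XOR d = True XOR False = True
N5 = N4 XNOR N1 = True XNOR True = True
N7 = d XOR f = False XOR True = True
N8 = N7 XNOR N5 = True XNOR True = True
N9 = N5 XOR N8 = True XOR True = False
N13 = N9 XNOR N5 = False XNOR True = False
N17 = N8 AND N1 = True AND True = True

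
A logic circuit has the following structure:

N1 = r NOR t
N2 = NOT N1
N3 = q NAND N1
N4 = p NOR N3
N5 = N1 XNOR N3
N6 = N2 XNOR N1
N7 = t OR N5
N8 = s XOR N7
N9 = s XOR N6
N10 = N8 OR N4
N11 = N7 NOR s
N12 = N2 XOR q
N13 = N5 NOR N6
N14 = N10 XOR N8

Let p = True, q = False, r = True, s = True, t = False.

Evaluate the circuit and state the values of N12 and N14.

N1 = r NOR t = True NOR False = False
N2 = NOT N1 = NOT False = True
N3 = q NAND N1 = False NAND False = True
N4 = p NOR N3 = True NOR True = False
N5 = N1 XNOR N3 = False XNOR True = False
N7 = t OR N5 = False OR False = False
N8 = s XOR N7 = True XOR False = True
N10 = N8 OR N4 = True OR False = True
N12 = N2 XOR q = True XOR False = True
N14 = N10 XOR N8 = True XOR True = False

N12 = True; N14 = False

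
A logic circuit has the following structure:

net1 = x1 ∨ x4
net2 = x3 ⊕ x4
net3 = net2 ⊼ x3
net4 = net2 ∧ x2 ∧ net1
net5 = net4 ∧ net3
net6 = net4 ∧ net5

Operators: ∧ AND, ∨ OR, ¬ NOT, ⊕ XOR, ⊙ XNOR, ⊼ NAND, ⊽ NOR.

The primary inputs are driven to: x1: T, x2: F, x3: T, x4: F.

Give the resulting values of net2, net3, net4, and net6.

net2 = T; net3 = F; net4 = F; net6 = F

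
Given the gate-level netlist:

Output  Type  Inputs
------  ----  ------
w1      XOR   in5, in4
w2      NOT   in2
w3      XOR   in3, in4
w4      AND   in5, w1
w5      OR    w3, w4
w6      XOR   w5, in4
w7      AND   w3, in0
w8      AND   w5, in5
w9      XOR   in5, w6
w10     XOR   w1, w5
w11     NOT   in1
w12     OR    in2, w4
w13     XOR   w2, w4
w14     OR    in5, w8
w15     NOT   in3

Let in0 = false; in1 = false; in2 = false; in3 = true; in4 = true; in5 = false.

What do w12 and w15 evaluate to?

w12 = false; w15 = false

w1 = in5 XOR in4 = false XOR true = true
w4 = in5 AND w1 = false AND true = false
w12 = in2 OR w4 = false OR false = false
w15 = NOT in3 = NOT true = false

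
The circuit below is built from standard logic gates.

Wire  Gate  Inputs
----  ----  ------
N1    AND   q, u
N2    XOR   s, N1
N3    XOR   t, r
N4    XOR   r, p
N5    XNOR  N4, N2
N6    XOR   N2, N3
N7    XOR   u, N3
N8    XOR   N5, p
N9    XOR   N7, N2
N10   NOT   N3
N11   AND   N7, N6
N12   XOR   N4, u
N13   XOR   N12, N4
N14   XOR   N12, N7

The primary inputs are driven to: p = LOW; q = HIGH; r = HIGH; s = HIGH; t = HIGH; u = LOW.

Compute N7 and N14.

N7 = LOW  N14 = HIGH

N3 = t XOR r = HIGH XOR HIGH = LOW
N4 = r XOR p = HIGH XOR LOW = HIGH
N7 = u XOR N3 = LOW XOR LOW = LOW
N12 = N4 XOR u = HIGH XOR LOW = HIGH
N14 = N12 XOR N7 = HIGH XOR LOW = HIGH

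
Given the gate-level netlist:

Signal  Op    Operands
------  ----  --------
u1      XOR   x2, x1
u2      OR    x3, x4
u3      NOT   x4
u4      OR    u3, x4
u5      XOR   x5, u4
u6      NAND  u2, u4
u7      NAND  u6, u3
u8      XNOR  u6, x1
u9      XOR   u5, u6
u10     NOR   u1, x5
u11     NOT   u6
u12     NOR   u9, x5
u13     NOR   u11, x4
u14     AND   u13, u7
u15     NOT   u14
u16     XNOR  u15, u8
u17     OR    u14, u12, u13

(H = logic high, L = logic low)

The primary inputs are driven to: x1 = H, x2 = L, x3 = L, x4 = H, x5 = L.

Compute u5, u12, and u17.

u5 = H; u12 = L; u17 = L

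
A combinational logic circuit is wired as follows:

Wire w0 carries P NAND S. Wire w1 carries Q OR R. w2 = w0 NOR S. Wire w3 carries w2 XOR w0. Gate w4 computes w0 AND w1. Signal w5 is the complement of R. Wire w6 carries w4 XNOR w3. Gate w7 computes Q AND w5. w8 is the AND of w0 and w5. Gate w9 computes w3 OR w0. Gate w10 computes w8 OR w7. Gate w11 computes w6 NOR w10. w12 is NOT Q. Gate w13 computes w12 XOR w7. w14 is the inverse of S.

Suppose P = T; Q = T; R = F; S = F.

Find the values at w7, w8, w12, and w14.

w7 = T; w8 = T; w12 = F; w14 = T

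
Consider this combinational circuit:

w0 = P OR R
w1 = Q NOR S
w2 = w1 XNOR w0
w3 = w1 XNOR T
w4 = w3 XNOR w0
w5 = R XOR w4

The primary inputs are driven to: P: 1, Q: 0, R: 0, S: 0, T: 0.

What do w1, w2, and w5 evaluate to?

w0 = P OR R = 1 OR 0 = 1
w1 = Q NOR S = 0 NOR 0 = 1
w2 = w1 XNOR w0 = 1 XNOR 1 = 1
w3 = w1 XNOR T = 1 XNOR 0 = 0
w4 = w3 XNOR w0 = 0 XNOR 1 = 0
w5 = R XOR w4 = 0 XOR 0 = 0

w1 = 1, w2 = 1, w5 = 0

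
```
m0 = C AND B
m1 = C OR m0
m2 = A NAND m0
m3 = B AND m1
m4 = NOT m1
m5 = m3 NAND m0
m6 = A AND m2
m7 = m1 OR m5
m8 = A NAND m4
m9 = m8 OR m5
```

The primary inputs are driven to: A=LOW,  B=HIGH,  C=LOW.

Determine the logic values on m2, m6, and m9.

m2 = HIGH, m6 = LOW, m9 = HIGH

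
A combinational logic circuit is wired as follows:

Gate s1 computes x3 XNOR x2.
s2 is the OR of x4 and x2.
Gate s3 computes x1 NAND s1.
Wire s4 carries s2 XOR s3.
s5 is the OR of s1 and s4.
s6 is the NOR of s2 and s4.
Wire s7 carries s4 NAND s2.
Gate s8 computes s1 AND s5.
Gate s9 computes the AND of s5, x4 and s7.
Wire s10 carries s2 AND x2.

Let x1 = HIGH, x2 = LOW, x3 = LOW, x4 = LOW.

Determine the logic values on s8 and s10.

s1 = x3 XNOR x2 = LOW XNOR LOW = HIGH
s2 = x4 OR x2 = LOW OR LOW = LOW
s3 = x1 NAND s1 = HIGH NAND HIGH = LOW
s4 = s2 XOR s3 = LOW XOR LOW = LOW
s5 = s1 OR s4 = HIGH OR LOW = HIGH
s8 = s1 AND s5 = HIGH AND HIGH = HIGH
s10 = s2 AND x2 = LOW AND LOW = LOW

s8 = HIGH, s10 = LOW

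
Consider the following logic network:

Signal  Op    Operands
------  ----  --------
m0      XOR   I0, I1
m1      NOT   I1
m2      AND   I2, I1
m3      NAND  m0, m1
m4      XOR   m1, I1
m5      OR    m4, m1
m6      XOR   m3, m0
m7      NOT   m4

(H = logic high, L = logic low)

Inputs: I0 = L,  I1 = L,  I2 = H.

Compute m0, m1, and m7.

m0 = L; m1 = H; m7 = L

m0 = I0 XOR I1 = L XOR L = L
m1 = NOT I1 = NOT L = H
m4 = m1 XOR I1 = H XOR L = H
m7 = NOT m4 = NOT H = L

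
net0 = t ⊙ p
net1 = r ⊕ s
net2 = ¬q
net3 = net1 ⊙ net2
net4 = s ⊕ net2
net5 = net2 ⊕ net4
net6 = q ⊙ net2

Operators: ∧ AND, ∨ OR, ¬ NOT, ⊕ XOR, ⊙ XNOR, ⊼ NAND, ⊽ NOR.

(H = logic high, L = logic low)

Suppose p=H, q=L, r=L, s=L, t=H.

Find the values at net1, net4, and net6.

net1 = L, net4 = H, net6 = L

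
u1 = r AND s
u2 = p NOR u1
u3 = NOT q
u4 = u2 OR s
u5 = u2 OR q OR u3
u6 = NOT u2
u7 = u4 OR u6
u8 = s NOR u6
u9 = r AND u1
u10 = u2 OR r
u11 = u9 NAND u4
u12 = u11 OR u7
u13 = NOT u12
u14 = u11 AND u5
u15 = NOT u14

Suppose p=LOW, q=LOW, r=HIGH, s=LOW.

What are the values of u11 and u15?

u1 = r AND s = HIGH AND LOW = LOW
u2 = p NOR u1 = LOW NOR LOW = HIGH
u3 = NOT q = NOT LOW = HIGH
u4 = u2 OR s = HIGH OR LOW = HIGH
u5 = u2 OR q OR u3 = HIGH OR LOW OR HIGH = HIGH
u9 = r AND u1 = HIGH AND LOW = LOW
u11 = u9 NAND u4 = LOW NAND HIGH = HIGH
u14 = u11 AND u5 = HIGH AND HIGH = HIGH
u15 = NOT u14 = NOT HIGH = LOW

u11 = HIGH, u15 = LOW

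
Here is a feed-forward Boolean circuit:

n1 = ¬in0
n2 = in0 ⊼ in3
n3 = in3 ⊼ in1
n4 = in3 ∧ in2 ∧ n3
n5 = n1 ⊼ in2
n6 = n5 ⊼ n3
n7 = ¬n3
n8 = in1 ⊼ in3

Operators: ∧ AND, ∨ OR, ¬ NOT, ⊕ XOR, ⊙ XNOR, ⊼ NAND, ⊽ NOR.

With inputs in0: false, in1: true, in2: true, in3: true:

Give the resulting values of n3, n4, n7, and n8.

n3 = in3 NAND in1 = true NAND true = false
n4 = in3 AND in2 AND n3 = true AND true AND false = false
n7 = NOT n3 = NOT false = true
n8 = in1 NAND in3 = true NAND true = false

n3 = false  n4 = false  n7 = true  n8 = false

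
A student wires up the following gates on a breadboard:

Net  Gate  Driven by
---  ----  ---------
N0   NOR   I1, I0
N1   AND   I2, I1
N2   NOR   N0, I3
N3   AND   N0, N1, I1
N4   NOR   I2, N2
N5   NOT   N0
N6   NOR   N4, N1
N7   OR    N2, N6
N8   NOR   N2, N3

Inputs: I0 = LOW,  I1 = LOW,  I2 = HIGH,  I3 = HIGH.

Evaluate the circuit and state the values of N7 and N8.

N0 = I1 NOR I0 = LOW NOR LOW = HIGH
N1 = I2 AND I1 = HIGH AND LOW = LOW
N2 = N0 NOR I3 = HIGH NOR HIGH = LOW
N3 = N0 AND N1 AND I1 = HIGH AND LOW AND LOW = LOW
N4 = I2 NOR N2 = HIGH NOR LOW = LOW
N6 = N4 NOR N1 = LOW NOR LOW = HIGH
N7 = N2 OR N6 = LOW OR HIGH = HIGH
N8 = N2 NOR N3 = LOW NOR LOW = HIGH

N7 = HIGH, N8 = HIGH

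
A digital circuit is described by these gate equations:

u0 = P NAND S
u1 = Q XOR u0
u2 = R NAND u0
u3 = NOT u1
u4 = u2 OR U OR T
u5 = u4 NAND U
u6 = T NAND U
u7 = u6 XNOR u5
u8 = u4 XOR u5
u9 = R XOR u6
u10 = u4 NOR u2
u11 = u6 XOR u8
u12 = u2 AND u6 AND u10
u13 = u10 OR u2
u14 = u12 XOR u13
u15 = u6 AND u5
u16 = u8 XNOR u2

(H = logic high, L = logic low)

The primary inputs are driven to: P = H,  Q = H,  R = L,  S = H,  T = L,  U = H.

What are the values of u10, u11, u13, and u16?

u0 = P NAND S = H NAND H = L
u2 = R NAND u0 = L NAND L = H
u4 = u2 OR U OR T = H OR H OR L = H
u5 = u4 NAND U = H NAND H = L
u6 = T NAND U = L NAND H = H
u8 = u4 XOR u5 = H XOR L = H
u10 = u4 NOR u2 = H NOR H = L
u11 = u6 XOR u8 = H XOR H = L
u13 = u10 OR u2 = L OR H = H
u16 = u8 XNOR u2 = H XNOR H = H

u10 = L, u11 = L, u13 = H, u16 = H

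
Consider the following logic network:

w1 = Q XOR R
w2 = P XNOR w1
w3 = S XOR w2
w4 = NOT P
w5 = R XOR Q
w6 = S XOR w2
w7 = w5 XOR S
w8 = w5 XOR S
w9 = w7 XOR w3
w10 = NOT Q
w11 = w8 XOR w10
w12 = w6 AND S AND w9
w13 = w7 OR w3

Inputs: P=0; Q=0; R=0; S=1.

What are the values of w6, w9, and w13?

w1 = Q XOR R = 0 XOR 0 = 0
w2 = P XNOR w1 = 0 XNOR 0 = 1
w3 = S XOR w2 = 1 XOR 1 = 0
w5 = R XOR Q = 0 XOR 0 = 0
w6 = S XOR w2 = 1 XOR 1 = 0
w7 = w5 XOR S = 0 XOR 1 = 1
w9 = w7 XOR w3 = 1 XOR 0 = 1
w13 = w7 OR w3 = 1 OR 0 = 1

w6 = 0, w9 = 1, w13 = 1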